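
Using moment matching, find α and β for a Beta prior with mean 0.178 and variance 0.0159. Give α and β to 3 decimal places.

α = 1.460, β = 6.742

Write ν = α+β; then α = μν and Var = μ(1−μ)/(ν+1).
ν = μ(1−μ)/Var − 1 = 0.146316/0.0159 − 1 = 8.2023.
α = 0.178·8.2023 = 1.460, β = 0.822·8.2023 = 6.742.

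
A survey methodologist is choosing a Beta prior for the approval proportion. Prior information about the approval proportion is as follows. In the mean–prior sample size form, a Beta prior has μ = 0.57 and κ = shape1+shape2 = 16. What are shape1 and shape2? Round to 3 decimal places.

shape1 = μκ = 0.57×16 = 9.120 and shape2 = (1−μ)κ = 0.43×16 = 6.880.

shape1 = 9.120, shape2 = 6.880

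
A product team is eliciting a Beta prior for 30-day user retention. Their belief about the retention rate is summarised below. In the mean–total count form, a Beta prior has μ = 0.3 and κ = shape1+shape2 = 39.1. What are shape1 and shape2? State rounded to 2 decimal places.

shape1 = 11.73, shape2 = 27.37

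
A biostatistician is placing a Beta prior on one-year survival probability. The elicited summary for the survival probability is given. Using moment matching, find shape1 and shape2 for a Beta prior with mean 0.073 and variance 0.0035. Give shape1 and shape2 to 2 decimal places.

shape1 = 1.34, shape2 = 17.00

Write ν = shape1+shape2; then shape1 = μν and Var = μ(1−μ)/(ν+1).
ν = μ(1−μ)/Var − 1 = 0.067671/0.0035 − 1 = 18.3346.
shape1 = 0.073·18.3346 = 1.34, shape2 = 0.927·18.3346 = 17.00.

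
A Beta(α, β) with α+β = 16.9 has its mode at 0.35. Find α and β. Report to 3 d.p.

α = 6.215, β = 10.685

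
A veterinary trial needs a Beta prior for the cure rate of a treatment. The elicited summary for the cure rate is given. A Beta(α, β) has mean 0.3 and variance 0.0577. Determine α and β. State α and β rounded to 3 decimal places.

By moment matching, α+β = μ(1−μ)/σ² − 1 = (0.3·0.7)/0.0577 − 1 = 3.6395 − 1 = 2.6395.
Since α/(α+β) = μ, α = 0.3·2.6395 = 0.792 and β = 0.7·2.6395 = 1.848.

α = 0.792, β = 1.848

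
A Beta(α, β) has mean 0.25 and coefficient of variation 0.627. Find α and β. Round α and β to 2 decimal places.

α = 1.66, β = 4.97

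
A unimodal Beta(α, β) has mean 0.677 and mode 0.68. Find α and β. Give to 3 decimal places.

α = 81.240, β = 38.760

Let s = α+β. Mean gives α = μs = 0.677s; mode gives (α−1)/(s−2) = 0.68.
Substituting: 0.677s − 1 = 0.68(s−2) = 0.68s − 1.36, so -0.003s = -0.36 and s = 120.0000.
Then α = 0.677×120.0000 = 81.240 and β = s−α = 38.760.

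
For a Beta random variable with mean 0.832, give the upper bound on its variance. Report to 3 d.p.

0.140

For fixed mean μ the Beta variance is μ(1−μ)/(α+β+1), increasing as α+β decreases.
Its least upper bound (not attained) is μ(1−μ) = 0.832·0.168 = 0.140.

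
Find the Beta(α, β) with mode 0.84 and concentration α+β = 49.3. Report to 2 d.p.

α = 40.73, β = 8.57

Since the density peak of Beta(α,β) is at (α−1)/(α+β−2),
α = 1 + 0.84(49.3−2) = 40.73 and β = 49.3 − 40.73 = 8.57.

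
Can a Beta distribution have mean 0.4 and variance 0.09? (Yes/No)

A Beta with mean μ has variance μ(1−μ)/(α+β+1) < μ(1−μ).
Here μ(1−μ) = 0.4×0.6 = 0.24, and 0.09 < 0.24.

Yes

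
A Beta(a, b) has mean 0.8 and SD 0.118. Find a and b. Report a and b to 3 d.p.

Variance = 0.118² = 0.013924. The moment-matching identity a+b = μ(1−μ)/Var − 1 gives
a+b = 0.16/0.013924 − 1 = 10.4910, so a = μ·10.4910 = 8.393 and b = (1−μ)·10.4910 = 2.098.

a = 8.393, b = 2.098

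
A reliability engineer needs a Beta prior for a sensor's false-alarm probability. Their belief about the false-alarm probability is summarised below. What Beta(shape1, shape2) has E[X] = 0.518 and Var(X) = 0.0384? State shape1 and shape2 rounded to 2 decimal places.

By moment matching, shape1+shape2 = μ(1−μ)/σ² − 1 = (0.518·0.482)/0.0384 − 1 = 6.5020 − 1 = 5.5020.
Since shape1/(shape1+shape2) = μ, shape1 = 0.518·5.5020 = 2.85 and shape2 = 0.482·5.5020 = 2.65.

shape1 = 2.85, shape2 = 2.65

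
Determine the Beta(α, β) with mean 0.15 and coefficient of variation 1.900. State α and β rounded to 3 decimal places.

α = 0.085, β = 0.484

σ = CV·μ = 1.900×0.15 = 0.28500, so σ² = 0.081225.
s+1 = μ(1−μ)/σ² = 0.1275/0.081225 = 1.5697, so s = α+β = 0.5697.
α = μs = 0.085, β = (1−μ)s = 0.484.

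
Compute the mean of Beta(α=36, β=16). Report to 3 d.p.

E[X] = α/(α+β) = 36/52 = 0.692.

0.692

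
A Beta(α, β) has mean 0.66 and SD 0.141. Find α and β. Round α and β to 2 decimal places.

α = 6.79, β = 3.50

σ² = 0.141² = 0.019881.
With s = α+β, Var = μ(1−μ)/(s+1), so s+1 = (0.66×0.34)/0.019881 = 11.2872 and s = 10.2872.
α = μs = 6.79, β = (1−μ)s = 3.50.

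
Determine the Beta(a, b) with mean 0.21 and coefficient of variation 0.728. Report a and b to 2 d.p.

Var = (CV·μ)² = (0.728×0.21)² = 0.023372.
a+b = μ(1−μ)/Var − 1 = 0.1659/0.023372 − 1 = 6.0981.
Thus a = 0.21·6.0981 = 1.28 and b = 0.79·6.0981 = 4.82.

a = 1.28, b = 4.82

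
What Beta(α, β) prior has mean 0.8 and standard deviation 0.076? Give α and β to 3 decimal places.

First σ² = 0.005776. Setting α = μn, β = (1−μ)n with n = α+β,
μ(1−μ)/(n+1) = 0.005776 ⇒ n+1 = 0.16/0.005776 = 27.7008 ⇒ n = 26.7008.
Hence α = 0.8×26.7008 = 21.361, β = 0.2×26.7008 = 5.340.

α = 21.361, β = 5.340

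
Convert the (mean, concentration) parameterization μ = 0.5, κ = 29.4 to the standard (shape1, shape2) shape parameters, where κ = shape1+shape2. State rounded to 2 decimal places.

Split κ in proportion μ : (1−μ): shape1 = 0.5·29.4 = 14.70, shape2 = 29.4 − 14.70 = 14.70.

shape1 = 14.70, shape2 = 14.70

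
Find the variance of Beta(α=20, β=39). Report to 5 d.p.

0.00373

Var = αβ/[(α+β)²(α+β+1)] = (20×39)/(59²×60) = 780/208860 = 0.00373.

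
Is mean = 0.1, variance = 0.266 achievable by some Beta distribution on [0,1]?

For any Beta, Var(X) < E[X]·(1−E[X]).
Here μ(1−μ) = 0.1×0.9 = 0.09, and 0.266 ≥ 0.09.

No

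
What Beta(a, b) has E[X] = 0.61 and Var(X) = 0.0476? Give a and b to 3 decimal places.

a = 2.439, b = 1.559

By moment matching, a+b = μ(1−μ)/σ² − 1 = (0.61·0.39)/0.0476 − 1 = 4.9979 − 1 = 3.9979.
Since a/(a+b) = μ, a = 0.61·3.9979 = 2.439 and b = 0.39·3.9979 = 1.559.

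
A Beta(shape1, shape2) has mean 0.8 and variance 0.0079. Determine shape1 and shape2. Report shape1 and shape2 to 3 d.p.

Let s = shape1+shape2. The Beta variance is μ(1−μ)/(s+1).
So s+1 = μ(1−μ)/σ² = (0.8×0.2)/0.0079 = 0.16/0.0079 = 20.2532, giving s = 19.2532.
Then shape1 = μs = 0.8×19.2532 = 15.403 and shape2 = (1−μ)s = 0.2×19.2532 = 3.851.

shape1 = 15.403, shape2 = 3.851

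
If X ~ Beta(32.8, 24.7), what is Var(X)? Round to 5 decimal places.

α+β = 57.5 and αβ = 810.16, so Var = αβ/[(α+β)²(α+β+1)] = 810.16/193415.625 = 0.00419.

0.00419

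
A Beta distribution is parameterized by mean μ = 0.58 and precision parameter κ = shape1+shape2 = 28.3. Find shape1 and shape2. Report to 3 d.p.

shape1 = 16.414, shape2 = 11.886

shape1 = μκ = 0.58×28.3 = 16.414 and shape2 = (1−μ)κ = 0.42×28.3 = 11.886.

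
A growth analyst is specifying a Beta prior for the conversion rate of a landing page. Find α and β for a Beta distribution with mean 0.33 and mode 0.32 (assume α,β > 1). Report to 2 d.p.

Let s = α+β. Mean gives α = μs = 0.33s; mode gives (α−1)/(s−2) = 0.32.
Substituting: 0.33s − 1 = 0.32(s−2) = 0.32s − 0.64, so 0.01s = 0.36 and s = 36.0000.
Then α = 0.33×36.0000 = 11.88 and β = s−α = 24.12.

α = 11.88, β = 24.12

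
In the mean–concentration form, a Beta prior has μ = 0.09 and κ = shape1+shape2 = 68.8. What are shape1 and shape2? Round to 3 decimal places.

Split κ in proportion μ : (1−μ): shape1 = 0.09·68.8 = 6.192, shape2 = 68.8 − 6.192 = 62.608.

shape1 = 6.192, shape2 = 62.608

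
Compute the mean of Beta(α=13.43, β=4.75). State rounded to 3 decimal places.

0.739

The Beta mean is α/(α+β) = 13.43/(13.43+4.75) = 0.739.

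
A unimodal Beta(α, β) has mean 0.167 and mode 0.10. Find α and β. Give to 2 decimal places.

α = 1.99, β = 9.95

Let s = α+β. Mean gives α = μs = 0.167s; mode gives (α−1)/(s−2) = 0.10.
Substituting: 0.167s − 1 = 0.10(s−2) = 0.10s − 0.20, so 0.067s = 0.80 and s = 11.9403.
Then α = 0.167×11.9403 = 1.99 and β = s−α = 9.95.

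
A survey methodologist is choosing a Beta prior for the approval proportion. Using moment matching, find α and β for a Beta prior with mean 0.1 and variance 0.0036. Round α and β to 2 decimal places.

α = 2.40, β = 21.60

By moment matching, α+β = μ(1−μ)/σ² − 1 = (0.1·0.9)/0.0036 − 1 = 25.0000 − 1 = 24.0000.
Since α/(α+β) = μ, α = 0.1·24.0000 = 2.40 and β = 0.9·24.0000 = 21.60.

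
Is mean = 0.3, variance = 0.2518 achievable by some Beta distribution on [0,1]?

No

The Beta variance bound is σ² < μ(1−μ).
Here μ(1−μ) = 0.3×0.7 = 0.21, and 0.2518 ≥ 0.21.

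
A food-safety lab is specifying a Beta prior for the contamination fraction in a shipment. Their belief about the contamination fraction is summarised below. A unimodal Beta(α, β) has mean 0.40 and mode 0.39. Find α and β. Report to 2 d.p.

Let s = α+β. Mean gives α = μs = 0.40s; mode gives (α−1)/(s−2) = 0.39.
Substituting: 0.40s − 1 = 0.39(s−2) = 0.39s − 0.78, so 0.01s = 0.22 and s = 22.0000.
Then α = 0.40×22.0000 = 8.80 and β = s−α = 13.20.

α = 8.80, β = 13.20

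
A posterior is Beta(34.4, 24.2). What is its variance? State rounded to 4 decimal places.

0.0041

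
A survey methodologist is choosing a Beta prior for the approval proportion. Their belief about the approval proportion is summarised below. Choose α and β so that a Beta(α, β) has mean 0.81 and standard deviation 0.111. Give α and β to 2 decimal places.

σ² = 0.111² = 0.012321.
With s = α+β, Var = μ(1−μ)/(s+1), so s+1 = (0.81×0.19)/0.012321 = 12.4909 and s = 11.4909.
α = μs = 9.31, β = (1−μ)s = 2.18.

α = 9.31, β = 2.18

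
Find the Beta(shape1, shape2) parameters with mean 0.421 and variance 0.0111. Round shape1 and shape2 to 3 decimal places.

By moment matching, shape1+shape2 = μ(1−μ)/σ² − 1 = (0.421·0.579)/0.0111 − 1 = 21.9603 − 1 = 20.9603.
Since shape1/(shape1+shape2) = μ, shape1 = 0.421·20.9603 = 8.824 and shape2 = 0.579·20.9603 = 12.136.

shape1 = 8.824, shape2 = 12.136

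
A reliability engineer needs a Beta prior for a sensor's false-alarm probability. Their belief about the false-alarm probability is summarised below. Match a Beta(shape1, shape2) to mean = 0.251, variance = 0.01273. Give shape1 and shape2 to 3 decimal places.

shape1 = 3.456, shape2 = 10.312

Let s = shape1+shape2. The Beta variance is μ(1−μ)/(s+1).
So s+1 = μ(1−μ)/σ² = (0.251×0.749)/0.01273 = 0.187999/0.01273 = 14.7682, giving s = 13.7682.
Then shape1 = μs = 0.251×13.7682 = 3.456 and shape2 = (1−μ)s = 0.749×13.7682 = 10.312.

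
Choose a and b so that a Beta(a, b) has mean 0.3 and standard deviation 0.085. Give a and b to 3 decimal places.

a = 8.420, b = 19.646

σ² = 0.085² = 0.007225.
With s = a+b, Var = μ(1−μ)/(s+1), so s+1 = (0.3×0.7)/0.007225 = 29.0657 and s = 28.0657.
a = μs = 8.420, b = (1−μ)s = 19.646.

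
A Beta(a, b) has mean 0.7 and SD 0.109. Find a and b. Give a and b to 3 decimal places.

a = 11.673, b = 5.003

σ² = 0.109² = 0.011881.
With s = a+b, Var = μ(1−μ)/(s+1), so s+1 = (0.7×0.3)/0.011881 = 17.6753 and s = 16.6753.
a = μs = 11.673, b = (1−μ)s = 5.003.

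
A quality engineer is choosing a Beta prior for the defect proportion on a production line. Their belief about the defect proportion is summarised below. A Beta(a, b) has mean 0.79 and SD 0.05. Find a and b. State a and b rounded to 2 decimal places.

First σ² = 0.0025. Setting a = μn, b = (1−μ)n with n = a+b,
μ(1−μ)/(n+1) = 0.0025 ⇒ n+1 = 0.1659/0.0025 = 66.3600 ⇒ n = 65.3600.
Hence a = 0.79×65.3600 = 51.63, b = 0.21×65.3600 = 13.73.

a = 51.63, b = 13.73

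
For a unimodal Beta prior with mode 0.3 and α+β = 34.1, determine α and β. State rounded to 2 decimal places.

Mode = (α−1)/(κ−2) with κ = α+β, so α−1 = 0.3·32.1 = 9.63.
α = 10.63; β = κ − α = 23.47.

α = 10.63, β = 23.47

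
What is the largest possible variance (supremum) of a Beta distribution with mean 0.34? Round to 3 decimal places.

Var = μ(1−μ)/(α+β+1), which approaches μ(1−μ) as α+β → 0.
So the supremum is μ(1−μ) = 0.34×0.66 = 0.224.

0.224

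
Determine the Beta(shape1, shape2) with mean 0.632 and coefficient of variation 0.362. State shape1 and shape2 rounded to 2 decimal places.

σ = CV·μ = 0.362×0.632 = 0.22878, so σ² = 0.052342.
s+1 = μ(1−μ)/σ² = 0.232576/0.052342 = 4.4434, so s = shape1+shape2 = 3.4434.
shape1 = μs = 2.18, shape2 = (1−μ)s = 1.27.

shape1 = 2.18, shape2 = 1.27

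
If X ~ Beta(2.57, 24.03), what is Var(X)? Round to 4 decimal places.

0.0032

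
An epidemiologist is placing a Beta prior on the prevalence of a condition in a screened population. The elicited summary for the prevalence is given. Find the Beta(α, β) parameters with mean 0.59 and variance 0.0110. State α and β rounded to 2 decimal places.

α = 12.38, β = 8.61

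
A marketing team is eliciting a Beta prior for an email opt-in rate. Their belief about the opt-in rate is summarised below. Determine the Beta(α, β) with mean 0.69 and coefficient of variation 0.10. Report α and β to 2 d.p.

σ = CV·μ = 0.10×0.69 = 0.06900, so σ² = 0.004761.
s+1 = μ(1−μ)/σ² = 0.2139/0.004761 = 44.9275, so s = α+β = 43.9275.
α = μs = 30.31, β = (1−μ)s = 13.62.

α = 30.31, β = 13.62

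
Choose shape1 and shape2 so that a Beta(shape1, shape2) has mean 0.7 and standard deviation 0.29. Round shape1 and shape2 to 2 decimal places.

shape1 = 1.05, shape2 = 0.45

σ² = 0.29² = 0.0841.
With s = shape1+shape2, Var = μ(1−μ)/(s+1), so s+1 = (0.7×0.3)/0.0841 = 2.4970 and s = 1.4970.
shape1 = μs = 1.05, shape2 = (1−μ)s = 0.45.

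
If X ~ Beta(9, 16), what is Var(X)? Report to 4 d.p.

Var = αβ/[(α+β)²(α+β+1)] = (9×16)/(25²×26) = 144/16250 = 0.0089.

0.0089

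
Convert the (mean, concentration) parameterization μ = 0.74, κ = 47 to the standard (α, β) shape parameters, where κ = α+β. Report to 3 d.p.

α = μκ = 0.74×47 = 34.780 and β = (1−μ)κ = 0.26×47 = 12.220.

α = 34.780, β = 12.220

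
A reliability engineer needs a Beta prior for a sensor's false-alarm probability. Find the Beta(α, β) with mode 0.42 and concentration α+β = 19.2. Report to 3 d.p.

α = 8.224, β = 10.976

Mode = (α−1)/(κ−2) with κ = α+β, so α−1 = 0.42·17.2 = 7.224.
α = 8.224; β = κ − α = 10.976.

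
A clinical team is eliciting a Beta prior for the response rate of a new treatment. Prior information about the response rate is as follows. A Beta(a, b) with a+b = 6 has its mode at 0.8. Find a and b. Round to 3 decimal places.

a = 4.200, b = 1.800

Mode = (a−1)/(κ−2) with κ = a+b, so a−1 = 0.8·4 = 3.200.
a = 4.200; b = κ − a = 1.800.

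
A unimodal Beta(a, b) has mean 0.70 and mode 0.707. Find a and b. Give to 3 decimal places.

a = 41.400, b = 17.743

With s = a+b: μ = a/s and mode = (a−1)/(s−2). Eliminating a = μs,
μs − 1 = m(s−2) ⇒ s(μ−m) = 1−2m ⇒ s = -0.414/-0.007 = 59.1429.
So a = μs = 41.400, b = (1−μ)s = 17.743.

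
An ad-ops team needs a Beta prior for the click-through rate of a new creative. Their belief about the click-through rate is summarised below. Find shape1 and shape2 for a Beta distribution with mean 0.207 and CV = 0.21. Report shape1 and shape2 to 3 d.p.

Var = (CV·μ)² = (0.21×0.207)² = 0.001890.
shape1+shape2 = μ(1−μ)/Var − 1 = 0.164151/0.001890 − 1 = 85.8689.
Thus shape1 = 0.207·85.8689 = 17.775 and shape2 = 0.793·85.8689 = 68.094.

shape1 = 17.775, shape2 = 68.094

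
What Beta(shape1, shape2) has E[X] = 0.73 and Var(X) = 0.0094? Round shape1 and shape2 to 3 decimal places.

shape1 = 14.577, shape2 = 5.391

Write ν = shape1+shape2; then shape1 = μν and Var = μ(1−μ)/(ν+1).
ν = μ(1−μ)/Var − 1 = 0.1971/0.0094 − 1 = 19.9681.
shape1 = 0.73·19.9681 = 14.577, shape2 = 0.27·19.9681 = 5.391.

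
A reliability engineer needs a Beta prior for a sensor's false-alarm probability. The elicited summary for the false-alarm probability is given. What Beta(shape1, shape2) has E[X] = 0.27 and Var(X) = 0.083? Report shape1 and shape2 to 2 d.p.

Let s = shape1+shape2. The Beta variance is μ(1−μ)/(s+1).
So s+1 = μ(1−μ)/σ² = (0.27×0.73)/0.083 = 0.1971/0.083 = 2.3747, giving s = 1.3747.
Then shape1 = μs = 0.27×1.3747 = 0.37 and shape2 = (1−μ)s = 0.73×1.3747 = 1.00.

shape1 = 0.37, shape2 = 1.00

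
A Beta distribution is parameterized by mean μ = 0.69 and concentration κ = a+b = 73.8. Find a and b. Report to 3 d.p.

Split κ in proportion μ : (1−μ): a = 0.69·73.8 = 50.922, b = 73.8 − 50.922 = 22.878.

a = 50.922, b = 22.878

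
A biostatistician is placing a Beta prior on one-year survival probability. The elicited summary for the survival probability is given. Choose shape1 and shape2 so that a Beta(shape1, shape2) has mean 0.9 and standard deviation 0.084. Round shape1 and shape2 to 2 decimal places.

First σ² = 0.007056. Setting shape1 = μn, shape2 = (1−μ)n with n = shape1+shape2,
μ(1−μ)/(n+1) = 0.007056 ⇒ n+1 = 0.09/0.007056 = 12.7551 ⇒ n = 11.7551.
Hence shape1 = 0.9×11.7551 = 10.58, shape2 = 0.1×11.7551 = 1.18.

shape1 = 10.58, shape2 = 1.18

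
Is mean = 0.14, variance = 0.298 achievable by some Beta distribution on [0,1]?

The Beta variance bound is σ² < μ(1−μ).
Here μ(1−μ) = 0.14×0.86 = 0.1204, and 0.298 ≥ 0.1204.

No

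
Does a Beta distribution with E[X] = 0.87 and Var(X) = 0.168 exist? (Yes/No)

No

The Beta variance bound is σ² < μ(1−μ).
Here μ(1−μ) = 0.87×0.13 = 0.1131, and 0.168 ≥ 0.1131.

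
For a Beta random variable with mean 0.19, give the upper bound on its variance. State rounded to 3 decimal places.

Var = μ(1−μ)/(α+β+1), which approaches μ(1−μ) as α+β → 0.
So the supremum is μ(1−μ) = 0.19×0.81 = 0.154.

0.154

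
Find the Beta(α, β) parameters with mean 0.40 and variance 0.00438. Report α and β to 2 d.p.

α = 21.52, β = 32.28

By moment matching, α+β = μ(1−μ)/σ² − 1 = (0.40·0.60)/0.00438 − 1 = 54.7945 − 1 = 53.7945.
Since α/(α+β) = μ, α = 0.40·53.7945 = 21.52 and β = 0.60·53.7945 = 32.28.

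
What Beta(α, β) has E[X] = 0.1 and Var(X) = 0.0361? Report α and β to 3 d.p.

By moment matching, α+β = μ(1−μ)/σ² − 1 = (0.1·0.9)/0.0361 − 1 = 2.4931 − 1 = 1.4931.
Since α/(α+β) = μ, α = 0.1·1.4931 = 0.149 and β = 0.9·1.4931 = 1.344.

α = 0.149, β = 1.344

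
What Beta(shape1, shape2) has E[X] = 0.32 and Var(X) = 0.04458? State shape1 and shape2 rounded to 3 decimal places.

By moment matching, shape1+shape2 = μ(1−μ)/σ² − 1 = (0.32·0.68)/0.04458 − 1 = 4.8811 − 1 = 3.8811.
Since shape1/(shape1+shape2) = μ, shape1 = 0.32·3.8811 = 1.242 and shape2 = 0.68·3.8811 = 2.639.

shape1 = 1.242, shape2 = 2.639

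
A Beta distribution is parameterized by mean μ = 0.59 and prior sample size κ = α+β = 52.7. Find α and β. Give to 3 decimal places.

α = 31.093, β = 21.607

α = μκ = 0.59×52.7 = 31.093 and β = (1−μ)κ = 0.41×52.7 = 21.607.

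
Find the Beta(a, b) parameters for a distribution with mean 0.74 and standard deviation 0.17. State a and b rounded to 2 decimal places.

Variance = 0.17² = 0.0289. The moment-matching identity a+b = μ(1−μ)/Var − 1 gives
a+b = 0.1924/0.0289 − 1 = 5.6574, so a = μ·5.6574 = 4.19 and b = (1−μ)·5.6574 = 1.47.

a = 4.19, b = 1.47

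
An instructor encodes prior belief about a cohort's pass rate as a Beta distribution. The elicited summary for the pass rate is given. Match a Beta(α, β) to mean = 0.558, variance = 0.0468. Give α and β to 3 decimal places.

By moment matching, α+β = μ(1−μ)/σ² − 1 = (0.558·0.442)/0.0468 − 1 = 5.2700 − 1 = 4.2700.
Since α/(α+β) = μ, α = 0.558·4.2700 = 2.383 and β = 0.442·4.2700 = 1.887.

α = 2.383, β = 1.887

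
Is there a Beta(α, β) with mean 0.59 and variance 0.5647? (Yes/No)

No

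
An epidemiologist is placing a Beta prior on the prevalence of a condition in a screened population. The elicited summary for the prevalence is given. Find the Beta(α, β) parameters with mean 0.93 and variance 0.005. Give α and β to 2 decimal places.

By moment matching, α+β = μ(1−μ)/σ² − 1 = (0.93·0.07)/0.005 − 1 = 13.0200 − 1 = 12.0200.
Since α/(α+β) = μ, α = 0.93·12.0200 = 11.18 and β = 0.07·12.0200 = 0.84.

α = 11.18, β = 0.84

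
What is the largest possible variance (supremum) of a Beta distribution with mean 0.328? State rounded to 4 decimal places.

0.2204

Var = μ(1−μ)/(α+β+1), which approaches μ(1−μ) as α+β → 0.
So the supremum is μ(1−μ) = 0.328×0.672 = 0.2204.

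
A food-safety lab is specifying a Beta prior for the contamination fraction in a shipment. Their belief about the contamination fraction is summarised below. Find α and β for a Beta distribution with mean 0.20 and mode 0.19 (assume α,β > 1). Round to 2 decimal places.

Let s = α+β. Mean gives α = μs = 0.20s; mode gives (α−1)/(s−2) = 0.19.
Substituting: 0.20s − 1 = 0.19(s−2) = 0.19s − 0.38, so 0.01s = 0.62 and s = 62.0000.
Then α = 0.20×62.0000 = 12.40 and β = s−α = 49.60.

α = 12.40, β = 49.60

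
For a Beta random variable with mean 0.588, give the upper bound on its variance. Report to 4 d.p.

0.2423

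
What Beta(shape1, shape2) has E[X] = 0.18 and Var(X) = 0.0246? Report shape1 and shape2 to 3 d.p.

shape1 = 0.900, shape2 = 4.100

By moment matching, shape1+shape2 = μ(1−μ)/σ² − 1 = (0.18·0.82)/0.0246 − 1 = 6.0000 − 1 = 5.0000.
Since shape1/(shape1+shape2) = μ, shape1 = 0.18·5.0000 = 0.900 and shape2 = 0.82·5.0000 = 4.100.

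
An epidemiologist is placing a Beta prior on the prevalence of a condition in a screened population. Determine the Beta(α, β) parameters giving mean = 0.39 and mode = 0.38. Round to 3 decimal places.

With s = α+β: μ = α/s and mode = (α−1)/(s−2). Eliminating α = μs,
μs − 1 = m(s−2) ⇒ s(μ−m) = 1−2m ⇒ s = 0.24/0.01 = 24.0000.
So α = μs = 9.360, β = (1−μ)s = 14.640.

α = 9.360, β = 14.640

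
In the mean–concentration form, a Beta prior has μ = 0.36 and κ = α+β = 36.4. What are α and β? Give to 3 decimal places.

α = 13.104, β = 23.296

Split κ in proportion μ : (1−μ): α = 0.36·36.4 = 13.104, β = 36.4 − 13.104 = 23.296.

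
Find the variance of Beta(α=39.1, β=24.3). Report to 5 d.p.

μ = 39.1/63.4 = 0.616719; Var = μ(1−μ)/(α+β+1) = 0.2363766/64.4 = 0.00367.

0.00367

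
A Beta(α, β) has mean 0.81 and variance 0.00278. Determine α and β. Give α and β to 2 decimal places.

α = 44.03, β = 10.33

By moment matching, α+β = μ(1−μ)/σ² − 1 = (0.81·0.19)/0.00278 − 1 = 55.3597 − 1 = 54.3597.
Since α/(α+β) = μ, α = 0.81·54.3597 = 44.03 and β = 0.19·54.3597 = 10.33.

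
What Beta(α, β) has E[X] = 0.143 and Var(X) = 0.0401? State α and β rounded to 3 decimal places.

α = 0.294, β = 1.762

Write ν = α+β; then α = μν and Var = μ(1−μ)/(ν+1).
ν = μ(1−μ)/Var − 1 = 0.122551/0.0401 − 1 = 2.0561.
α = 0.143·2.0561 = 0.294, β = 0.857·2.0561 = 1.762.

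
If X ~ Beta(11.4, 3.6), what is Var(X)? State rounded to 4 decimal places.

α+β = 15.0 and αβ = 41.04, so Var = αβ/[(α+β)²(α+β+1)] = 41.04/3600.000 = 0.0114.

0.0114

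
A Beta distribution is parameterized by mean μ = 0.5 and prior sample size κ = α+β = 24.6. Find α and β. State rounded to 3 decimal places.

Split κ in proportion μ : (1−μ): α = 0.5·24.6 = 12.300, β = 24.6 − 12.300 = 12.300.

α = 12.300, β = 12.300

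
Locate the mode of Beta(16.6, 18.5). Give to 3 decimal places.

With α,β > 1, mode = (α−1)/(α+β−2) = 15.6/33.1 = 0.471.

0.471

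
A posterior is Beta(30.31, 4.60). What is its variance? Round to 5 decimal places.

0.00319

μ = 30.31/34.91 = 0.868233; Var = μ(1−μ)/(α+β+1) = 0.1144048/35.91 = 0.00319.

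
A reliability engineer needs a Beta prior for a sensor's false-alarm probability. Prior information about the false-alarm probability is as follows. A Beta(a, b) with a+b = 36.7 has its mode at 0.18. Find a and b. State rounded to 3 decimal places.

Mode = (a−1)/(κ−2) with κ = a+b, so a−1 = 0.18·34.7 = 6.246.
a = 7.246; b = κ − a = 29.454.

a = 7.246, b = 29.454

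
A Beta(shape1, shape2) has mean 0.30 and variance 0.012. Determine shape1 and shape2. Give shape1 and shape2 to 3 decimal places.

shape1 = 4.950, shape2 = 11.550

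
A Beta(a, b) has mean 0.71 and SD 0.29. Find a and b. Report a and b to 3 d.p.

σ² = 0.29² = 0.0841.
With s = a+b, Var = μ(1−μ)/(s+1), so s+1 = (0.71×0.29)/0.0841 = 2.4483 and s = 1.4483.
a = μs = 1.028, b = (1−μ)s = 0.420.

a = 1.028, b = 0.420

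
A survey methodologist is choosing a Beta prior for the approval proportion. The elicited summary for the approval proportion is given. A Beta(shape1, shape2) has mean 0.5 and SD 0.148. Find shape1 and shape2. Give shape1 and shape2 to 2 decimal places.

shape1 = 5.21, shape2 = 5.21

First σ² = 0.021904. Setting shape1 = μn, shape2 = (1−μ)n with n = shape1+shape2,
μ(1−μ)/(n+1) = 0.021904 ⇒ n+1 = 0.25/0.021904 = 11.4134 ⇒ n = 10.4134.
Hence shape1 = 0.5×10.4134 = 5.21, shape2 = 0.5×10.4134 = 5.21.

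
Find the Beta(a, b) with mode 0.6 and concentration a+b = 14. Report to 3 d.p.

a = 8.200, b = 5.800

Since the density peak of Beta(a,b) is at (a−1)/(a+b−2),
a = 1 + 0.6(14−2) = 8.200 and b = 14 − 8.200 = 5.800.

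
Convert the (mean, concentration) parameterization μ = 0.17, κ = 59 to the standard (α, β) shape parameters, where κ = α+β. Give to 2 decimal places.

Split κ in proportion μ : (1−μ): α = 0.17·59 = 10.03, β = 59 − 10.03 = 48.97.

α = 10.03, β = 48.97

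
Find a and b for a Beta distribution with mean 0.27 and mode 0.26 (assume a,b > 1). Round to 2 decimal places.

a = 12.96, b = 35.04

Let s = a+b. Mean gives a = μs = 0.27s; mode gives (a−1)/(s−2) = 0.26.
Substituting: 0.27s − 1 = 0.26(s−2) = 0.26s − 0.52, so 0.01s = 0.48 and s = 48.0000.
Then a = 0.27×48.0000 = 12.96 and b = s−a = 35.04.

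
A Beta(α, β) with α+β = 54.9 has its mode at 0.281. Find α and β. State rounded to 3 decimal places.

α = 15.865, β = 39.035

Mode = (α−1)/(κ−2) with κ = α+β, so α−1 = 0.281·52.9 = 14.865.
α = 15.865; β = κ − α = 39.035.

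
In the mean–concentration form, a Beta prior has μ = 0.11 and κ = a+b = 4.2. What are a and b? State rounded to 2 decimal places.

a = μκ = 0.11×4.2 = 0.46 and b = (1−μ)κ = 0.89×4.2 = 3.74.

a = 0.46, b = 3.74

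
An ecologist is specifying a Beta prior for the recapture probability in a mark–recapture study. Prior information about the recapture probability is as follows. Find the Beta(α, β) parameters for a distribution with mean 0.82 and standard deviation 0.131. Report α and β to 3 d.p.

α = 6.233, β = 1.368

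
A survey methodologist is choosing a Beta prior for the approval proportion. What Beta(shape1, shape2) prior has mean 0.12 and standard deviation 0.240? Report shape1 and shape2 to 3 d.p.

shape1 = 0.100, shape2 = 0.733

σ² = 0.240² = 0.057600.
With s = shape1+shape2, Var = μ(1−μ)/(s+1), so s+1 = (0.12×0.88)/0.057600 = 1.8333 and s = 0.8333.
shape1 = μs = 0.100, shape2 = (1−μ)s = 0.733.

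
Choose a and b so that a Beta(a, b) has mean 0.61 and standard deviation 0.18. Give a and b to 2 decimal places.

σ² = 0.18² = 0.0324.
With s = a+b, Var = μ(1−μ)/(s+1), so s+1 = (0.61×0.39)/0.0324 = 7.3426 and s = 6.3426.
a = μs = 3.87, b = (1−μ)s = 2.47.

a = 3.87, b = 2.47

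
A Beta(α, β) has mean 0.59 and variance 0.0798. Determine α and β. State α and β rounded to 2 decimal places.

α = 1.20, β = 0.83

Write ν = α+β; then α = μν and Var = μ(1−μ)/(ν+1).
ν = μ(1−μ)/Var − 1 = 0.2419/0.0798 − 1 = 2.0313.
α = 0.59·2.0313 = 1.20, β = 0.41·2.0313 = 0.83.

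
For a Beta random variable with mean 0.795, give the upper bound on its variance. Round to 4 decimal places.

0.1630

For fixed mean μ the Beta variance is μ(1−μ)/(α+β+1), increasing as α+β decreases.
Its least upper bound (not attained) is μ(1−μ) = 0.795·0.205 = 0.1630.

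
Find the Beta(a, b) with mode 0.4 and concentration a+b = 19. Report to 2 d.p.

Since the density peak of Beta(a,b) is at (a−1)/(a+b−2),
a = 1 + 0.4(19−2) = 7.80 and b = 19 − 7.80 = 11.20.

a = 7.80, b = 11.20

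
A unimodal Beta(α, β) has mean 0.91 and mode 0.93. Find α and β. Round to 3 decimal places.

α = 39.130, β = 3.870

Let s = α+β. Mean gives α = μs = 0.91s; mode gives (α−1)/(s−2) = 0.93.
Substituting: 0.91s − 1 = 0.93(s−2) = 0.93s − 1.86, so -0.02s = -0.86 and s = 43.0000.
Then α = 0.91×43.0000 = 39.130 and β = s−α = 3.870.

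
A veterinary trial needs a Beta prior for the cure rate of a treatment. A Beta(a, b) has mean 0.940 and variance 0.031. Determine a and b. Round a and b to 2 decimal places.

a = 0.77, b = 0.05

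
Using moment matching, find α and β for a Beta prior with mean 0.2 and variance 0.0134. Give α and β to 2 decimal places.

Write ν = α+β; then α = μν and Var = μ(1−μ)/(ν+1).
ν = μ(1−μ)/Var − 1 = 0.16/0.0134 − 1 = 10.9403.
α = 0.2·10.9403 = 2.19, β = 0.8·10.9403 = 8.75.

α = 2.19, β = 8.75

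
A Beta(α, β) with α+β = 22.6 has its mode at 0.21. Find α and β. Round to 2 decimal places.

Since the density peak of Beta(α,β) is at (α−1)/(α+β−2),
α = 1 + 0.21(22.6−2) = 5.33 and β = 22.6 − 5.33 = 17.27.

α = 5.33, β = 17.27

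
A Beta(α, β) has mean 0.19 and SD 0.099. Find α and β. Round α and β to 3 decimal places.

Variance = 0.099² = 0.009801. The moment-matching identity α+β = μ(1−μ)/Var − 1 gives
α+β = 0.1539/0.009801 − 1 = 14.7025, so α = μ·14.7025 = 2.793 and β = (1−μ)·14.7025 = 11.909.

α = 2.793, β = 11.909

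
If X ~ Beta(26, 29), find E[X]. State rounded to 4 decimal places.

0.4727

E[X] = α/(α+β) = 26/55 = 0.4727.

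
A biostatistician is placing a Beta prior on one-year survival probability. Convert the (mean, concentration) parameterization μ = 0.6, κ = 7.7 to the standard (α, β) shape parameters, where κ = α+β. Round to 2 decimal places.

α = 4.62, β = 3.08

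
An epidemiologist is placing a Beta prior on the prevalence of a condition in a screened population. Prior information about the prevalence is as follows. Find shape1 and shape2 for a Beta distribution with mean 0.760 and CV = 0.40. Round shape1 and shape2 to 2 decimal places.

Var = (CV·μ)² = (0.40×0.760)² = 0.092416.
shape1+shape2 = μ(1−μ)/Var − 1 = 0.182400/0.092416 − 1 = 0.9737.
Thus shape1 = 0.760·0.9737 = 0.74 and shape2 = 0.240·0.9737 = 0.23.

shape1 = 0.74, shape2 = 0.23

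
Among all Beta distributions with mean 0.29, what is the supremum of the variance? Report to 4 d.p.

0.2059

For fixed mean μ the Beta variance is μ(1−μ)/(α+β+1), increasing as α+β decreases.
Its least upper bound (not attained) is μ(1−μ) = 0.29·0.71 = 0.2059.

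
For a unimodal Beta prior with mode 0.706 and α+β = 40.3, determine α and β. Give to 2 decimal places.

α = 28.04, β = 12.26

For α,β>1 the mode is (α−1)/(α+β−2), so α = mode·(κ−2)+1 = 0.706×38.3+1 = 28.04.
And β = (1−mode)·(κ−2)+1 = 0.294×38.3+1 = 12.26.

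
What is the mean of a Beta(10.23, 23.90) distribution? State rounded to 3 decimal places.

The Beta mean is α/(α+β) = 10.23/(10.23+23.90) = 0.300.

0.300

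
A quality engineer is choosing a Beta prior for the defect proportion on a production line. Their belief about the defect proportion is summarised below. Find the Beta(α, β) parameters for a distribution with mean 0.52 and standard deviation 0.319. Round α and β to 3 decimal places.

α = 0.755, β = 0.697

First σ² = 0.101761. Setting α = μn, β = (1−μ)n with n = α+β,
μ(1−μ)/(n+1) = 0.101761 ⇒ n+1 = 0.2496/0.101761 = 2.4528 ⇒ n = 1.4528.
Hence α = 0.52×1.4528 = 0.755, β = 0.48×1.4528 = 0.697.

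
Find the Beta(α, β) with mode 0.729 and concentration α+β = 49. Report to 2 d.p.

α = 35.26, β = 13.74

Mode = (α−1)/(κ−2) with κ = α+β, so α−1 = 0.729·47 = 34.26.
α = 35.26; β = κ − α = 13.74.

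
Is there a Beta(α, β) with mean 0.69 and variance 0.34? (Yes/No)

No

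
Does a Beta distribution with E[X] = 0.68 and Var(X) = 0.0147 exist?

Yes

For any Beta, Var(X) < E[X]·(1−E[X]).
Here μ(1−μ) = 0.68×0.32 = 0.2176, and 0.0147 < 0.2176.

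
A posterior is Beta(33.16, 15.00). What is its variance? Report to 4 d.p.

0.0044

Var = αβ/[(α+β)²(α+β+1)] = (33.16×15.00)/(48.16²×49.16) = 497.4000/114020.996096 = 0.0044.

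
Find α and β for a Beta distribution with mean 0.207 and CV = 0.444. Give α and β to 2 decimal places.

σ = CV·μ = 0.444×0.207 = 0.09191, so σ² = 0.008447.
s+1 = μ(1−μ)/σ² = 0.164151/0.008447 = 19.4329, so s = α+β = 18.4329.
α = μs = 3.82, β = (1−μ)s = 14.62.

α = 3.82, β = 14.62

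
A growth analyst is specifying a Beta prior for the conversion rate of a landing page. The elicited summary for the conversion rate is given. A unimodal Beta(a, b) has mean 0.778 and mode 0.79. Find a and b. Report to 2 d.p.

a = 37.60, b = 10.73

Let s = a+b. Mean gives a = μs = 0.778s; mode gives (a−1)/(s−2) = 0.79.
Substituting: 0.778s − 1 = 0.79(s−2) = 0.79s − 1.58, so -0.012s = -0.58 and s = 48.3333.
Then a = 0.778×48.3333 = 37.60 and b = s−a = 10.73.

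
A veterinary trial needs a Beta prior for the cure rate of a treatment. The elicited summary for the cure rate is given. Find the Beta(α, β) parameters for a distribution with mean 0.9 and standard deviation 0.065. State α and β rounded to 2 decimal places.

α = 18.27, β = 2.03

First σ² = 0.004225. Setting α = μn, β = (1−μ)n with n = α+β,
μ(1−μ)/(n+1) = 0.004225 ⇒ n+1 = 0.09/0.004225 = 21.3018 ⇒ n = 20.3018.
Hence α = 0.9×20.3018 = 18.27, β = 0.1×20.3018 = 2.03.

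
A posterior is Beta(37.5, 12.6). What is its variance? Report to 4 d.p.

0.0037

Var = αβ/[(α+β)²(α+β+1)] = (37.5×12.6)/(50.1²×51.1) = 472.50/128261.511 = 0.0037.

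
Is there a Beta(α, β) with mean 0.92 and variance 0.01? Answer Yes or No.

Yes

The Beta variance bound is σ² < μ(1−μ).
Here μ(1−μ) = 0.92×0.08 = 0.0736, and 0.01 < 0.0736.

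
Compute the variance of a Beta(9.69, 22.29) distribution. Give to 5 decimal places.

μ = 9.69/31.98 = 0.303002; Var = μ(1−μ)/(α+β+1) = 0.2111917/32.98 = 0.00640.

0.00640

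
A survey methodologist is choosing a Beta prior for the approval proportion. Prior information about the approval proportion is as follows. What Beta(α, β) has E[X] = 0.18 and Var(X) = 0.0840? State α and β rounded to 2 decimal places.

α = 0.14, β = 0.62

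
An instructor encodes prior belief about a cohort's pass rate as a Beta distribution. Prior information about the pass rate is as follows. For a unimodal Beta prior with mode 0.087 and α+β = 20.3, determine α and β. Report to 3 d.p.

Mode = (α−1)/(κ−2) with κ = α+β, so α−1 = 0.087·18.3 = 1.592.
α = 2.592; β = κ − α = 17.708.

α = 2.592, β = 17.708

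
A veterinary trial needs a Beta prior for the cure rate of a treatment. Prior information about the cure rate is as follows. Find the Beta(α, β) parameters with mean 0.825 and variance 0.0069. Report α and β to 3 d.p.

α = 16.437, β = 3.487

Let s = α+β. The Beta variance is μ(1−μ)/(s+1).
So s+1 = μ(1−μ)/σ² = (0.825×0.175)/0.0069 = 0.144375/0.0069 = 20.9239, giving s = 19.9239.
Then α = μs = 0.825×19.9239 = 16.437 and β = (1−μ)s = 0.175×19.9239 = 3.487.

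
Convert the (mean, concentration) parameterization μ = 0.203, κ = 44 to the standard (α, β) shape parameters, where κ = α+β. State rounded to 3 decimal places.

α = μκ = 0.203×44 = 8.932 and β = (1−μ)κ = 0.797×44 = 35.068.

α = 8.932, β = 35.068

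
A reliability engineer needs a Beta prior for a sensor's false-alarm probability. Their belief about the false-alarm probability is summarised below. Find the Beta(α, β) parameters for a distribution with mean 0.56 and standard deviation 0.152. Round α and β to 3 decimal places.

α = 5.412, β = 4.253

σ² = 0.152² = 0.023104.
With s = α+β, Var = μ(1−μ)/(s+1), so s+1 = (0.56×0.44)/0.023104 = 10.6648 and s = 9.6648.
α = μs = 5.412, β = (1−μ)s = 4.253.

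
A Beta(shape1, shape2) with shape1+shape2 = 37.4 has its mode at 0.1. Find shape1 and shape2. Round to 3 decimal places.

Mode = (shape1−1)/(κ−2) with κ = shape1+shape2, so shape1−1 = 0.1·35.4 = 3.540.
shape1 = 4.540; shape2 = κ − shape1 = 32.860.

shape1 = 4.540, shape2 = 32.860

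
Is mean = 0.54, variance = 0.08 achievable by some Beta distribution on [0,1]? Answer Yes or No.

Yes

A Beta with mean μ has variance μ(1−μ)/(α+β+1) < μ(1−μ).
Here μ(1−μ) = 0.54×0.46 = 0.2484, and 0.08 < 0.2484.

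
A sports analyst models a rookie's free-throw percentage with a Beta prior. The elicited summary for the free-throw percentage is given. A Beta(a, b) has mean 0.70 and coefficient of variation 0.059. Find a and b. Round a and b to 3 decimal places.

a = 85.482, b = 36.635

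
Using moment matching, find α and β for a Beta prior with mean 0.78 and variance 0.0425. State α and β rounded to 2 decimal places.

α = 2.37, β = 0.67

By moment matching, α+β = μ(1−μ)/σ² − 1 = (0.78·0.22)/0.0425 − 1 = 4.0376 − 1 = 3.0376.
Since α/(α+β) = μ, α = 0.78·3.0376 = 2.37 and β = 0.22·3.0376 = 0.67.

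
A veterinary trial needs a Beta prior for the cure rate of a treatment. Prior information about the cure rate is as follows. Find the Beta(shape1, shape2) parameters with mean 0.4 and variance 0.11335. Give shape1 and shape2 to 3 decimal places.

By moment matching, shape1+shape2 = μ(1−μ)/σ² − 1 = (0.4·0.6)/0.11335 − 1 = 2.1173 − 1 = 1.1173.
Since shape1/(shape1+shape2) = μ, shape1 = 0.4·1.1173 = 0.447 and shape2 = 0.6·1.1173 = 0.670.

shape1 = 0.447, shape2 = 0.670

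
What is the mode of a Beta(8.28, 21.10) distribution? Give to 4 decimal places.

0.2659

The density x^(α−1)(1−x)^(β−1) is maximised at (α−1)/(α+β−2) = 7.28/27.38 = 0.2659.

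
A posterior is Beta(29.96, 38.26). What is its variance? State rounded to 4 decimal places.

0.0036

Var = αβ/[(α+β)²(α+β+1)] = (29.96×38.26)/(68.22²×69.22) = 1146.2696/322147.692648 = 0.0036.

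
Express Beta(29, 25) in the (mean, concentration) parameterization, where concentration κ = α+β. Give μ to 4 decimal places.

μ = 0.5370, κ = 54

κ = α+β = 29+25 = 54; μ = α/κ = 29/54 = 0.5370.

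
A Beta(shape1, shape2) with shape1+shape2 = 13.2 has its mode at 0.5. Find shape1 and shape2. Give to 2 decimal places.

shape1 = 6.60, shape2 = 6.60

Since the density peak of Beta(shape1,shape2) is at (shape1−1)/(shape1+shape2−2),
shape1 = 1 + 0.5(13.2−2) = 6.60 and shape2 = 13.2 − 6.60 = 6.60.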